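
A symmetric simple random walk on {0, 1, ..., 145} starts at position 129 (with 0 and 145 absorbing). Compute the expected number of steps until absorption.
E[τ | X_0 = 129] = 2064

Let v_k = E[τ | X_0 = k]. Boundary: v_0 = v_145 = 0. Recurrence: v_k = 1 + (v_{k-1} + v_{k+1})/2 for 1 ≤ k ≤ 144. The particular solution to v_k − (v_{k-1} + v_{k+1})/2 = 1 is v_k = −k^2. Adding homogeneous solution A + B k and matching boundaries gives v_k = k (145 − k). Substituting k = 129: v_129 = 129 · 16 = 2064.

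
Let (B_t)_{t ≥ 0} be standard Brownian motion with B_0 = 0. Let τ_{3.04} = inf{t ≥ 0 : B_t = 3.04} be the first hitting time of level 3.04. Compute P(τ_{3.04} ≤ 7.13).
P(τ_{3.04} ≤ 7.13) = 2(1 − Φ(3.04/√7.13)) = 2(1 − Φ(1.1385)) ≈ 0.2549

By the reflection principle for standard BM, P(τ_b ≤ t) = 2 · P(B_t ≥ b). Since B_t ~ N(0, t), P(B_t ≥ 3.04) = 1 − Φ(3.04/√t) = 1 − Φ(3.04/√7.13) = 1 − Φ(1.1385) ≈ 0.12746. Doubling: P(τ_{3.04} ≤ 7.13) ≈ 2 · 0.12746 = 0.25492 ≈ 0.2549.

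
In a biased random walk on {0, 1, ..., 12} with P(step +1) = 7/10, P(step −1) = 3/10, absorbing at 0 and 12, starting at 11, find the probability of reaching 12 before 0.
P(hit 12 before 0) = (1 − (3/7)^11) / (1 − (3/7)^12) = 3460011793/3460188940

Let u_k denote P(reach 12 before 0 | start at k). Boundary: u_0 = 0, u_12 = 1. Recurrence: u_k = 7/10·u_{k+1} + 3/10·u_{k-1} for 1 ≤ k ≤ 11. Try u_k = A + B·r^k with r = q/p = (3/10)/(7/10) = 3/7. Substitution satisfies the recurrence; boundary conditions give:
  u_k = (1 − r^k) / (1 − r^N) = (1 − (3/7)^11) / (1 − (3/7)^12) = 3460011793/3460188940.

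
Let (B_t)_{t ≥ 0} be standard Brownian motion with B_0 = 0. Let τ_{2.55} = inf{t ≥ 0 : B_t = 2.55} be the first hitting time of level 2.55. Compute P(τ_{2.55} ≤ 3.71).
P(τ_{2.55} ≤ 3.71) = 2(1 − Φ(2.55/√3.71)) = 2(1 − Φ(1.3239)) ≈ 0.1855

By the reflection principle for standard BM, P(τ_b ≤ t) = 2 · P(B_t ≥ b). Since B_t ~ N(0, t), P(B_t ≥ 2.55) = 1 − Φ(2.55/√t) = 1 − Φ(2.55/√3.71) = 1 − Φ(1.3239) ≈ 0.09277. Doubling: P(τ_{2.55} ≤ 3.71) ≈ 2 · 0.09277 = 0.18554 ≈ 0.1855.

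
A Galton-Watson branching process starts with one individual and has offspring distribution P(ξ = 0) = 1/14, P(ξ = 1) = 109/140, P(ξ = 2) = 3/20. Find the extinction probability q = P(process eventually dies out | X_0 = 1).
q = 10/21

The pgf is f(s) = 1/14 + 109/140·s + 3/20·s². The extinction probability q is the smallest fixed point of f in [0, 1]. Setting s = f(s):
  3/20·s² + (109/140 − 1)·s + 1/14 = 0
  3/20·s² − (1/14 + 3/20)·s + 1/14 = 0
which factors as (s − 1)·(3/20·s − 1/14) = 0, giving roots s = 1 and s = (1/14)/(3/20) = 10/21.
Mean offspring μ = 109/140 + 2·3/20 = 151/140 > 1 (supercritical), so q < 1. The extinction probability is the smaller root: q = (1/14)/(3/20) = 10/21.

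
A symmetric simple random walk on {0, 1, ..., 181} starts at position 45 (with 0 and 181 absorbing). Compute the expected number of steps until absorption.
E[τ | X_0 = 45] = 6120

Let v_k = E[τ | X_0 = k]. Boundary: v_0 = v_181 = 0. Recurrence: v_k = 1 + (v_{k-1} + v_{k+1})/2 for 1 ≤ k ≤ 180. The particular solution to v_k − (v_{k-1} + v_{k+1})/2 = 1 is v_k = −k^2. Adding homogeneous solution A + B k and matching boundaries gives v_k = k (181 − k). Substituting k = 45: v_45 = 45 · 136 = 6120.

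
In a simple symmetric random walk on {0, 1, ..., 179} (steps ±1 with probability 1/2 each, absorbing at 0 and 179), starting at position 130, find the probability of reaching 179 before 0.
P(hit 179 before 0) = 130/179

Let u_k = P(hit 179 before 0 | start at k). Then u_0 = 0, u_179 = 1, and u_k = u_{k-1}/2 + u_{k+1}/2 for 1 ≤ k ≤ 178. This harmonic recurrence is solved by u_k = k/179, giving u_130 = 130/179.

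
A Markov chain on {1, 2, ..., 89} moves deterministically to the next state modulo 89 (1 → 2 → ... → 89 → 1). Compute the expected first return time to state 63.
E[T_63 | X_0 = 63] = 89

The chain cycles deterministically, so starting at state 63 it returns in exactly 89 steps. Equivalently, the stationary distribution is uniform π_j = 1/89 for every state j, so by Kac's formula E[T_63] = 1/π_63 = 89.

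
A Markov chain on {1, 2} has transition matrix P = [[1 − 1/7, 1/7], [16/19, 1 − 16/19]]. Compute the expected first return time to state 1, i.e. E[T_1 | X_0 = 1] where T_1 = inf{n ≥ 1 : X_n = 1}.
E[T_1 | X_0 = 1] = 1/π_1 = 131/112

For an irreducible recurrent Markov chain with stationary distribution π, E[T_i | X_0 = i] = 1/π_i (Kac's formula). Here π_1 = (16/19)/(1/7 + 16/19) = (16/19)/(131/133) = 112/131, so E[T_1 | X_0 = 1] = 1/π_1 = (1/7 + 16/19)/(16/19) = (131/133)/(16/19) = 131/112.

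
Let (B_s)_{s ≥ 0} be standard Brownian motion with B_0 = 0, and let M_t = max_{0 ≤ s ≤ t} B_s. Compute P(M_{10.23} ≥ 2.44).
P(M_{10.23} ≥ 2.44) = 2·P(B_{10.23} ≥ 2.44) = 2(1 − Φ(2.44/√10.23)) ≈ 0.4455

By the reflection principle for Brownian motion, P(M_t ≥ a) = 2 · P(B_t ≥ a) for a ≥ 0. Since B_t ~ N(0, t), P(B_t ≥ 2.44) = 1 − Φ(2.44/√t) = 1 − Φ(2.44/√10.23) = 1 − Φ(0.7629). So
  P(M_{10.23} ≥ 2.44) = 2(1 − Φ(0.7629)) ≈ 0.4455.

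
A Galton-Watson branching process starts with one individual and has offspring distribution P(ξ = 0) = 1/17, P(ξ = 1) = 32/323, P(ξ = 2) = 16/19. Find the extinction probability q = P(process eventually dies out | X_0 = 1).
q = 19/272

The pgf is f(s) = 1/17 + 32/323·s + 16/19·s². The extinction probability q is the smallest fixed point of f in [0, 1]. Setting s = f(s):
  16/19·s² + (32/323 − 1)·s + 1/17 = 0
  16/19·s² − (1/17 + 16/19)·s + 1/17 = 0
which factors as (s − 1)·(16/19·s − 1/17) = 0, giving roots s = 1 and s = (1/17)/(16/19) = 19/272.
Mean offspring μ = 32/323 + 2·16/19 = 576/323 > 1 (supercritical), so q < 1. The extinction probability is the smaller root: q = (1/17)/(16/19) = 19/272.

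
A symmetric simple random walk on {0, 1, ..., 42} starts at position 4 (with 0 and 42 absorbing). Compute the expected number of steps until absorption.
E[τ | X_0 = 4] = 152

Let v_k = E[τ | X_0 = k]. Boundary: v_0 = v_42 = 0. Recurrence: v_k = 1 + (v_{k-1} + v_{k+1})/2 for 1 ≤ k ≤ 41. The particular solution to v_k − (v_{k-1} + v_{k+1})/2 = 1 is v_k = −k^2. Adding homogeneous solution A + B k and matching boundaries gives v_k = k (42 − k). Substituting k = 4: v_4 = 4 · 38 = 152.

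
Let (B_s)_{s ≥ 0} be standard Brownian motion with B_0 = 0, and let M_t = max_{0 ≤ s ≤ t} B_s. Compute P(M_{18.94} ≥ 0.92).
P(M_{18.94} ≥ 0.92) = 2·P(B_{18.94} ≥ 0.92) = 2(1 − Φ(0.92/√18.94)) ≈ 0.8326

By the reflection principle for Brownian motion, P(M_t ≥ a) = 2 · P(B_t ≥ a) for a ≥ 0. Since B_t ~ N(0, t), P(B_t ≥ 0.92) = 1 − Φ(0.92/√t) = 1 − Φ(0.92/√18.94) = 1 − Φ(0.2114). So
  P(M_{18.94} ≥ 0.92) = 2(1 − Φ(0.2114)) ≈ 0.8326.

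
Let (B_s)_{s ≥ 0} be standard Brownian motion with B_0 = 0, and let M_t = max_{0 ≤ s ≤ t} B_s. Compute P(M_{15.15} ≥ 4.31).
P(M_{15.15} ≥ 4.31) = 2·P(B_{15.15} ≥ 4.31) = 2(1 − Φ(4.31/√15.15)) ≈ 0.2682

By the reflection principle for Brownian motion, P(M_t ≥ a) = 2 · P(B_t ≥ a) for a ≥ 0. Since B_t ~ N(0, t), P(B_t ≥ 4.31) = 1 − Φ(4.31/√t) = 1 − Φ(4.31/√15.15) = 1 − Φ(1.1073). So
  P(M_{15.15} ≥ 4.31) = 2(1 − Φ(1.1073)) ≈ 0.2682.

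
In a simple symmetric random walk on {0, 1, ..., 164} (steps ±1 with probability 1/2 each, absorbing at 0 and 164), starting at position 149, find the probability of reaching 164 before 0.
P(hit 164 before 0) = 149/164

Let u_k = P(hit 164 before 0 | start at k). Then u_0 = 0, u_164 = 1, and u_k = u_{k-1}/2 + u_{k+1}/2 for 1 ≤ k ≤ 163. This harmonic recurrence is solved by u_k = k/164, giving u_149 = 149/164.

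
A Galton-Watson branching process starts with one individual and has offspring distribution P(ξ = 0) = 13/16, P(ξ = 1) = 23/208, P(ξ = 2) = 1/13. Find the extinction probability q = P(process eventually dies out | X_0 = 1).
q = 1

Mean offspring μ = 0·13/16 + 1·23/208 + 2·1/13 = 55/208 ≤ 1. For μ ≤ 1 with offspring not concentrated at 1, the Galton-Watson process goes extinct almost surely, so q = 1.
(Algebraic check: The pgf is f(s) = 13/16 + 23/208·s + 1/13·s². The extinction probability q is the smallest fixed point of f in [0, 1]. Setting s = f(s):
  1/13·s² + (23/208 − 1)·s + 13/16 = 0
  1/13·s² − (13/16 + 1/13)·s + 13/16 = 0
which factors as (s − 1)·(1/13·s − 13/16) = 0, giving roots s = 1 and s = (13/16)/(1/13) = 169/16. Since 169/16 ≥ 1, the smallest root in [0, 1] is s = 1.)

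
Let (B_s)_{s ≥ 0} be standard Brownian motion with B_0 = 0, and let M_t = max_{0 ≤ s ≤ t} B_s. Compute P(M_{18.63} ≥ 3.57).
P(M_{18.63} ≥ 3.57) = 2·P(B_{18.63} ≥ 3.57) = 2(1 − Φ(3.57/√18.63)) ≈ 0.4082

By the reflection principle for Brownian motion, P(M_t ≥ a) = 2 · P(B_t ≥ a) for a ≥ 0. Since B_t ~ N(0, t), P(B_t ≥ 3.57) = 1 − Φ(3.57/√t) = 1 − Φ(3.57/√18.63) = 1 − Φ(0.8271). So
  P(M_{18.63} ≥ 3.57) = 2(1 − Φ(0.8271)) ≈ 0.4082.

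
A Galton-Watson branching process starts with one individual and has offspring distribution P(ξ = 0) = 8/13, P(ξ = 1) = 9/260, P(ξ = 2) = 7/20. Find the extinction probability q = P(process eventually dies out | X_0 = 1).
q = 1

Mean offspring μ = 0·8/13 + 1·9/260 + 2·7/20 = 191/260 ≤ 1. For μ ≤ 1 with offspring not concentrated at 1, the Galton-Watson process goes extinct almost surely, so q = 1.
(Algebraic check: The pgf is f(s) = 8/13 + 9/260·s + 7/20·s². The extinction probability q is the smallest fixed point of f in [0, 1]. Setting s = f(s):
  7/20·s² + (9/260 − 1)·s + 8/13 = 0
  7/20·s² − (8/13 + 7/20)·s + 8/13 = 0
which factors as (s − 1)·(7/20·s − 8/13) = 0, giving roots s = 1 and s = (8/13)/(7/20) = 160/91. Since 160/91 ≥ 1, the smallest root in [0, 1] is s = 1.)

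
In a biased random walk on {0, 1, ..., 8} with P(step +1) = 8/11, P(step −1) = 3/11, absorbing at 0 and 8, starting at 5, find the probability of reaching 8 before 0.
P(hit 8 before 0) = (1 − (3/8)^5) / (1 − (3/8)^8) = 3330560/3354131

Let u_k denote P(reach 8 before 0 | start at k). Boundary: u_0 = 0, u_8 = 1. Recurrence: u_k = 8/11·u_{k+1} + 3/11·u_{k-1} for 1 ≤ k ≤ 7. Try u_k = A + B·r^k with r = q/p = (3/11)/(8/11) = 3/8. Substitution satisfies the recurrence; boundary conditions give:
  u_k = (1 − r^k) / (1 − r^N) = (1 − (3/8)^5) / (1 − (3/8)^8) = 3330560/3354131.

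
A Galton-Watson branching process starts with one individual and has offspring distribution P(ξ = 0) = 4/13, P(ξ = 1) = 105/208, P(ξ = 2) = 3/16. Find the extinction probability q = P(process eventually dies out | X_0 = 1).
q = 1

Mean offspring μ = 0·4/13 + 1·105/208 + 2·3/16 = 183/208 ≤ 1. For μ ≤ 1 with offspring not concentrated at 1, the Galton-Watson process goes extinct almost surely, so q = 1.
(Algebraic check: The pgf is f(s) = 4/13 + 105/208·s + 3/16·s². The extinction probability q is the smallest fixed point of f in [0, 1]. Setting s = f(s):
  3/16·s² + (105/208 − 1)·s + 4/13 = 0
  3/16·s² − (4/13 + 3/16)·s + 4/13 = 0
which factors as (s − 1)·(3/16·s − 4/13) = 0, giving roots s = 1 and s = (4/13)/(3/16) = 64/39. Since 64/39 ≥ 1, the smallest root in [0, 1] is s = 1.)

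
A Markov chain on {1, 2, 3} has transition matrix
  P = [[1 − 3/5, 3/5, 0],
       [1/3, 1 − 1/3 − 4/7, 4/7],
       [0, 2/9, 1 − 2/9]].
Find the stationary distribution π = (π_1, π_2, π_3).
π = (7/52, 63/260, 81/130)

This is a birth-death chain on three states, which satisfies detailed balance: π_1 · P_{12} = π_2 · P_{21} and π_2 · P_{23} = π_3 · P_{32}.
From π_1 · 3/5 = π_2 · 1/3: π_2/π_1 = (3/5)/(1/3) = 9/5.
From π_2 · 4/7 = π_3 · 2/9: π_3/π_2 = (4/7)/(2/9) = 18/7.
Take π_1 proportional to 1; then unnormalized π = (1, 9/5, 162/35). Normalize by dividing by the sum 52/7:
  π = (7/52, 63/260, 81/130).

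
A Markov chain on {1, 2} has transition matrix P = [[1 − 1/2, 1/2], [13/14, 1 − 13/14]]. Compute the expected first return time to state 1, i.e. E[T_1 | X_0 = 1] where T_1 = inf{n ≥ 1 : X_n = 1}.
E[T_1 | X_0 = 1] = 1/π_1 = 20/13

For an irreducible recurrent Markov chain with stationary distribution π, E[T_i | X_0 = i] = 1/π_i (Kac's formula). Here π_1 = (13/14)/(1/2 + 13/14) = (13/14)/(10/7) = 13/20, so E[T_1 | X_0 = 1] = 1/π_1 = (1/2 + 13/14)/(13/14) = (10/7)/(13/14) = 20/13.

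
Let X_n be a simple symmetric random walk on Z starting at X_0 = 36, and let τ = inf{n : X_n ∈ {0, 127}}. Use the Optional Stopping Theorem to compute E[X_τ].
E[X_τ] = 36

X_n is a martingale and τ is a bounded-mean stopping time (indeed τ is finite a.s. with bounded expectation since the walk is in a bounded region). By the OST, E[X_τ] = E[X_0] = 36. Equivalently: E[X_τ] = 127 · P(hit 127 first) + 0 · P(hit 0 first) = 127 · (36/127) = 36.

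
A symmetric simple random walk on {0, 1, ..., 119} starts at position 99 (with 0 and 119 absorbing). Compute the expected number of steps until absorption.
E[τ | X_0 = 99] = 1980

Let v_k = E[τ | X_0 = k]. Boundary: v_0 = v_119 = 0. Recurrence: v_k = 1 + (v_{k-1} + v_{k+1})/2 for 1 ≤ k ≤ 118. The particular solution to v_k − (v_{k-1} + v_{k+1})/2 = 1 is v_k = −k^2. Adding homogeneous solution A + B k and matching boundaries gives v_k = k (119 − k). Substituting k = 99: v_99 = 99 · 20 = 1980.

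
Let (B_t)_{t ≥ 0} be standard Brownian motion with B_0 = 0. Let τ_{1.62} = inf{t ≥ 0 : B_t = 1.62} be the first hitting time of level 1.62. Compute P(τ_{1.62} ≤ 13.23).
P(τ_{1.62} ≤ 13.23) = 2(1 − Φ(1.62/√13.23)) = 2(1 − Φ(0.4454)) ≈ 0.6560

By the reflection principle for standard BM, P(τ_b ≤ t) = 2 · P(B_t ≥ b). Since B_t ~ N(0, t), P(B_t ≥ 1.62) = 1 − Φ(1.62/√t) = 1 − Φ(1.62/√13.23) = 1 − Φ(0.4454) ≈ 0.32802. Doubling: P(τ_{1.62} ≤ 13.23) ≈ 2 · 0.32802 = 0.65604 ≈ 0.6560.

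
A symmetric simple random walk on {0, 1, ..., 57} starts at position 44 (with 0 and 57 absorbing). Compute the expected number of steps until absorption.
E[τ | X_0 = 44] = 572

Let v_k = E[τ | X_0 = k]. Boundary: v_0 = v_57 = 0. Recurrence: v_k = 1 + (v_{k-1} + v_{k+1})/2 for 1 ≤ k ≤ 56. The particular solution to v_k − (v_{k-1} + v_{k+1})/2 = 1 is v_k = −k^2. Adding homogeneous solution A + B k and matching boundaries gives v_k = k (57 − k). Substituting k = 44: v_44 = 44 · 13 = 572.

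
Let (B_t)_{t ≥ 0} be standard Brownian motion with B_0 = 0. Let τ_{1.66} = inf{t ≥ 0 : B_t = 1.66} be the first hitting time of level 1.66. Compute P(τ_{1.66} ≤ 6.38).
P(τ_{1.66} ≤ 6.38) = 2(1 − Φ(1.66/√6.38)) = 2(1 − Φ(0.6572)) ≈ 0.5111

By the reflection principle for standard BM, P(τ_b ≤ t) = 2 · P(B_t ≥ b). Since B_t ~ N(0, t), P(B_t ≥ 1.66) = 1 − Φ(1.66/√t) = 1 − Φ(1.66/√6.38) = 1 − Φ(0.6572) ≈ 0.25553. Doubling: P(τ_{1.66} ≤ 6.38) ≈ 2 · 0.25553 = 0.51106 ≈ 0.5111.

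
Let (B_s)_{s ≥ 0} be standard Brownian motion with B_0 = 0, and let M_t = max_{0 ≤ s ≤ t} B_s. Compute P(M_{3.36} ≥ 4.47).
P(M_{3.36} ≥ 4.47) = 2·P(B_{3.36} ≥ 4.47) = 2(1 − Φ(4.47/√3.36)) ≈ 0.0147

By the reflection principle for Brownian motion, P(M_t ≥ a) = 2 · P(B_t ≥ a) for a ≥ 0. Since B_t ~ N(0, t), P(B_t ≥ 4.47) = 1 − Φ(4.47/√t) = 1 − Φ(4.47/√3.36) = 1 − Φ(2.4386). So
  P(M_{3.36} ≥ 4.47) = 2(1 − Φ(2.4386)) ≈ 0.0147.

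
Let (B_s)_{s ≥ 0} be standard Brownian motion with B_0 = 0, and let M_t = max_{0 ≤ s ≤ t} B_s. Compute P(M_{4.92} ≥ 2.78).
P(M_{4.92} ≥ 2.78) = 2·P(B_{4.92} ≥ 2.78) = 2(1 − Φ(2.78/√4.92)) ≈ 0.2101

By the reflection principle for Brownian motion, P(M_t ≥ a) = 2 · P(B_t ≥ a) for a ≥ 0. Since B_t ~ N(0, t), P(B_t ≥ 2.78) = 1 − Φ(2.78/√t) = 1 − Φ(2.78/√4.92) = 1 − Φ(1.2533). So
  P(M_{4.92} ≥ 2.78) = 2(1 − Φ(1.2533)) ≈ 0.2101.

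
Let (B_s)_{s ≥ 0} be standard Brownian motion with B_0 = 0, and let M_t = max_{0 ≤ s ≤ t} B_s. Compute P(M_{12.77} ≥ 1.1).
P(M_{12.77} ≥ 1.1) = 2·P(B_{12.77} ≥ 1.1) = 2(1 − Φ(1.1/√12.77)) ≈ 0.7582

By the reflection principle for Brownian motion, P(M_t ≥ a) = 2 · P(B_t ≥ a) for a ≥ 0. Since B_t ~ N(0, t), P(B_t ≥ 1.1) = 1 − Φ(1.1/√t) = 1 − Φ(1.1/√12.77) = 1 − Φ(0.3078). So
  P(M_{12.77} ≥ 1.1) = 2(1 − Φ(0.3078)) ≈ 0.7582.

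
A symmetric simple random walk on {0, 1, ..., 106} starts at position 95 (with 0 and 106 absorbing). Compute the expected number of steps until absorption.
E[τ | X_0 = 95] = 1045

Let v_k = E[τ | X_0 = k]. Boundary: v_0 = v_106 = 0. Recurrence: v_k = 1 + (v_{k-1} + v_{k+1})/2 for 1 ≤ k ≤ 105. The particular solution to v_k − (v_{k-1} + v_{k+1})/2 = 1 is v_k = −k^2. Adding homogeneous solution A + B k and matching boundaries gives v_k = k (106 − k). Substituting k = 95: v_95 = 95 · 11 = 1045.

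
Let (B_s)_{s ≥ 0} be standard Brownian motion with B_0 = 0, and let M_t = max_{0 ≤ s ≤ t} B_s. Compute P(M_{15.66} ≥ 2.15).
P(M_{15.66} ≥ 2.15) = 2·P(B_{15.66} ≥ 2.15) = 2(1 − Φ(2.15/√15.66)) ≈ 0.5869

By the reflection principle for Brownian motion, P(M_t ≥ a) = 2 · P(B_t ≥ a) for a ≥ 0. Since B_t ~ N(0, t), P(B_t ≥ 2.15) = 1 − Φ(2.15/√t) = 1 − Φ(2.15/√15.66) = 1 − Φ(0.5433). So
  P(M_{15.66} ≥ 2.15) = 2(1 − Φ(0.5433)) ≈ 0.5869.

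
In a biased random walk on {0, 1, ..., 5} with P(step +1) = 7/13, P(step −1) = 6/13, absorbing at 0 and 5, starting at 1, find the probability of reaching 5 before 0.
P(hit 5 before 0) = (1 − (6/7)^1) / (1 − (6/7)^5) = 2401/9031

Let u_k denote P(reach 5 before 0 | start at k). Boundary: u_0 = 0, u_5 = 1. Recurrence: u_k = 7/13·u_{k+1} + 6/13·u_{k-1} for 1 ≤ k ≤ 4. Try u_k = A + B·r^k with r = q/p = (6/13)/(7/13) = 6/7. Substitution satisfies the recurrence; boundary conditions give:
  u_k = (1 − r^k) / (1 − r^N) = (1 − (6/7)^1) / (1 − (6/7)^5) = 2401/9031.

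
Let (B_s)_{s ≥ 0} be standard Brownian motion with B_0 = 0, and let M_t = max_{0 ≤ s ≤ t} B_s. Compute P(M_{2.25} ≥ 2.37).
P(M_{2.25} ≥ 2.37) = 2·P(B_{2.25} ≥ 2.37) = 2(1 − Φ(2.37/√2.25)) ≈ 0.1141

By the reflection principle for Brownian motion, P(M_t ≥ a) = 2 · P(B_t ≥ a) for a ≥ 0. Since B_t ~ N(0, t), P(B_t ≥ 2.37) = 1 − Φ(2.37/√t) = 1 − Φ(2.37/√2.25) = 1 − Φ(1.5800). So
  P(M_{2.25} ≥ 2.37) = 2(1 − Φ(1.5800)) ≈ 0.1141.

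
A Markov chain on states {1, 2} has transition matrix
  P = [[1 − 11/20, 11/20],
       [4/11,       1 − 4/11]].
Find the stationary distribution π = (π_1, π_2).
π_1 = 80/201, π_2 = 121/201

Solve πP = π with π_1 + π_2 = 1. From πP = π: π_1 · (1 − 11/20) + π_2 · 4/11 = π_1 ⇒ π_2 · 4/11 = π_1 · 11/20 ⇒ π_2/π_1 = (11/20)/(4/11) = 121/80. Together with π_1 + π_2 = 1:
  π_1 = (4/11)/(11/20 + 4/11) = (4/11)/(201/220) = 80/201,
  π_2 = (11/20)/(11/20 + 4/11) = (11/20)/(201/220) = 121/201.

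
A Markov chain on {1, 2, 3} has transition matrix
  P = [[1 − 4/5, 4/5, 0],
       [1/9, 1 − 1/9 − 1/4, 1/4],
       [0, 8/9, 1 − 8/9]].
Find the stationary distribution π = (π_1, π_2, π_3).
π = (40/409, 288/409, 81/409)

This is a birth-death chain on three states, which satisfies detailed balance: π_1 · P_{12} = π_2 · P_{21} and π_2 · P_{23} = π_3 · P_{32}.
From π_1 · 4/5 = π_2 · 1/9: π_2/π_1 = (4/5)/(1/9) = 36/5.
From π_2 · 1/4 = π_3 · 8/9: π_3/π_2 = (1/4)/(8/9) = 9/32.
Take π_1 proportional to 1; then unnormalized π = (1, 36/5, 81/40). Normalize by dividing by the sum 409/40:
  π = (40/409, 288/409, 81/409).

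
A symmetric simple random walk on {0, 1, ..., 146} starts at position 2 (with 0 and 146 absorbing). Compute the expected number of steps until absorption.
E[τ | X_0 = 2] = 288

Let v_k = E[τ | X_0 = k]. Boundary: v_0 = v_146 = 0. Recurrence: v_k = 1 + (v_{k-1} + v_{k+1})/2 for 1 ≤ k ≤ 145. The particular solution to v_k − (v_{k-1} + v_{k+1})/2 = 1 is v_k = −k^2. Adding homogeneous solution A + B k and matching boundaries gives v_k = k (146 − k). Substituting k = 2: v_2 = 2 · 144 = 288.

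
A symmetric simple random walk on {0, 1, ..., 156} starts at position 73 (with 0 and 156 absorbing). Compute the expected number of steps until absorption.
E[τ | X_0 = 73] = 6059

Let v_k = E[τ | X_0 = k]. Boundary: v_0 = v_156 = 0. Recurrence: v_k = 1 + (v_{k-1} + v_{k+1})/2 for 1 ≤ k ≤ 155. The particular solution to v_k − (v_{k-1} + v_{k+1})/2 = 1 is v_k = −k^2. Adding homogeneous solution A + B k and matching boundaries gives v_k = k (156 − k). Substituting k = 73: v_73 = 73 · 83 = 6059.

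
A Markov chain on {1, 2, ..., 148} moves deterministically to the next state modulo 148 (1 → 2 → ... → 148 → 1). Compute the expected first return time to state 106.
E[T_106 | X_0 = 106] = 148

The chain cycles deterministically, so starting at state 106 it returns in exactly 148 steps. Equivalently, the stationary distribution is uniform π_j = 1/148 for every state j, so by Kac's formula E[T_106] = 1/π_106 = 148.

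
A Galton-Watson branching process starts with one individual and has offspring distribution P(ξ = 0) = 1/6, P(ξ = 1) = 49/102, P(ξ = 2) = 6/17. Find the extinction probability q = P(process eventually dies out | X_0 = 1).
q = 17/36

The pgf is f(s) = 1/6 + 49/102·s + 6/17·s². The extinction probability q is the smallest fixed point of f in [0, 1]. Setting s = f(s):
  6/17·s² + (49/102 − 1)·s + 1/6 = 0
  6/17·s² − (1/6 + 6/17)·s + 1/6 = 0
which factors as (s − 1)·(6/17·s − 1/6) = 0, giving roots s = 1 and s = (1/6)/(6/17) = 17/36.
Mean offspring μ = 49/102 + 2·6/17 = 121/102 > 1 (supercritical), so q < 1. The extinction probability is the smaller root: q = (1/6)/(6/17) = 17/36.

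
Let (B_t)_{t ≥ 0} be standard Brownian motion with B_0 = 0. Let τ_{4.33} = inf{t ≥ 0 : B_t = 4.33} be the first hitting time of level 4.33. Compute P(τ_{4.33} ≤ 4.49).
P(τ_{4.33} ≤ 4.49) = 2(1 − Φ(4.33/√4.49)) = 2(1 − Φ(2.0435)) ≈ 0.0410

By the reflection principle for standard BM, P(τ_b ≤ t) = 2 · P(B_t ≥ b). Since B_t ~ N(0, t), P(B_t ≥ 4.33) = 1 − Φ(4.33/√t) = 1 − Φ(4.33/√4.49) = 1 − Φ(2.0435) ≈ 0.02050. Doubling: P(τ_{4.33} ≤ 4.49) ≈ 2 · 0.02050 = 0.04100 ≈ 0.0410.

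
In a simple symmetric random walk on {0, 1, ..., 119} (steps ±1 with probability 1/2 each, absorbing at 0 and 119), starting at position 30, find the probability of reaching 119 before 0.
P(hit 119 before 0) = 30/119

Let u_k = P(hit 119 before 0 | start at k). Then u_0 = 0, u_119 = 1, and u_k = u_{k-1}/2 + u_{k+1}/2 for 1 ≤ k ≤ 118. This harmonic recurrence is solved by u_k = k/119, giving u_30 = 30/119.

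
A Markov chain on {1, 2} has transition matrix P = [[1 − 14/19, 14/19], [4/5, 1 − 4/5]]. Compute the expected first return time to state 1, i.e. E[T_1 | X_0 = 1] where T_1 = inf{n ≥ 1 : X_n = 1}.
E[T_1 | X_0 = 1] = 1/π_1 = 73/38

For an irreducible recurrent Markov chain with stationary distribution π, E[T_i | X_0 = i] = 1/π_i (Kac's formula). Here π_1 = (4/5)/(14/19 + 4/5) = (4/5)/(146/95) = 38/73, so E[T_1 | X_0 = 1] = 1/π_1 = (14/19 + 4/5)/(4/5) = (146/95)/(4/5) = 73/38.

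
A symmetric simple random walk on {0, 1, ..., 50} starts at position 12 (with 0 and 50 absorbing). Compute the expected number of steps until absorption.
E[τ | X_0 = 12] = 456

Let v_k = E[τ | X_0 = k]. Boundary: v_0 = v_50 = 0. Recurrence: v_k = 1 + (v_{k-1} + v_{k+1})/2 for 1 ≤ k ≤ 49. The particular solution to v_k − (v_{k-1} + v_{k+1})/2 = 1 is v_k = −k^2. Adding homogeneous solution A + B k and matching boundaries gives v_k = k (50 − k). Substituting k = 12: v_12 = 12 · 38 = 456.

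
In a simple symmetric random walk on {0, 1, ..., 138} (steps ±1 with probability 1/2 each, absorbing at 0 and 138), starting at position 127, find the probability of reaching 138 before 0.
P(hit 138 before 0) = 127/138

Let u_k = P(hit 138 before 0 | start at k). Then u_0 = 0, u_138 = 1, and u_k = u_{k-1}/2 + u_{k+1}/2 for 1 ≤ k ≤ 137. This harmonic recurrence is solved by u_k = k/138, giving u_127 = 127/138.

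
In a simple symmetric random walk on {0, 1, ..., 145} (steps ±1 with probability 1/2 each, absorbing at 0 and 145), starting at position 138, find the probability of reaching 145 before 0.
P(hit 145 before 0) = 138/145

Let u_k = P(hit 145 before 0 | start at k). Then u_0 = 0, u_145 = 1, and u_k = u_{k-1}/2 + u_{k+1}/2 for 1 ≤ k ≤ 144. This harmonic recurrence is solved by u_k = k/145, giving u_138 = 138/145.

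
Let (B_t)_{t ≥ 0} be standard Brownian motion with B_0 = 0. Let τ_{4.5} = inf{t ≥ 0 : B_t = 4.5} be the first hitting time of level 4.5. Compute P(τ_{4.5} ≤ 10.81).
P(τ_{4.5} ≤ 10.81) = 2(1 − Φ(4.5/√10.81)) = 2(1 − Φ(1.3687)) ≈ 0.1711

By the reflection principle for standard BM, P(τ_b ≤ t) = 2 · P(B_t ≥ b). Since B_t ~ N(0, t), P(B_t ≥ 4.5) = 1 − Φ(4.5/√t) = 1 − Φ(4.5/√10.81) = 1 − Φ(1.3687) ≈ 0.08555. Doubling: P(τ_{4.5} ≤ 10.81) ≈ 2 · 0.08555 = 0.17110 ≈ 0.1711.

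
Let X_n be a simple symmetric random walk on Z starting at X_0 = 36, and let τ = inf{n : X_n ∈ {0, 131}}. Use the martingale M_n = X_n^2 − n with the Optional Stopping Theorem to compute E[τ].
E[τ] = 3420

M_n = X_n^2 − n is a martingale (since E[X_{n+1}^2 | F_n] = X_n^2 + 1). By OST (τ has finite mean in a bounded region), E[M_τ] = E[M_0] = X_0^2 − 0 = 36^2 = 1296. Also E[M_τ] = E[X_τ^2] − E[τ]. The walk exits at 0 or 131, with P(hit 131 first) = 36/131, so E[X_τ^2] = 131^2 · 36/131 + 0 = 4716. Thus E[τ] = E[X_τ^2] − E[M_τ] = 4716 − 1296 = 3420 = 36(131 − 36) = 3420.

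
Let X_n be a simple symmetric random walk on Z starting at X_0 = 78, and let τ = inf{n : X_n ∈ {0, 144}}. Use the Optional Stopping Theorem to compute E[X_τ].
E[X_τ] = 78

X_n is a martingale and τ is a bounded-mean stopping time (indeed τ is finite a.s. with bounded expectation since the walk is in a bounded region). By the OST, E[X_τ] = E[X_0] = 78. Equivalently: E[X_τ] = 144 · P(hit 144 first) + 0 · P(hit 0 first) = 144 · (78/144) = 78.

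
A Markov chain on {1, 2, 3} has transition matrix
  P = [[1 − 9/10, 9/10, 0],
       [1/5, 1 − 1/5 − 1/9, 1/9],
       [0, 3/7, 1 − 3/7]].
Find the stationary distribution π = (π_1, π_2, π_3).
π = (3/20, 27/40, 7/40)

This is a birth-death chain on three states, which satisfies detailed balance: π_1 · P_{12} = π_2 · P_{21} and π_2 · P_{23} = π_3 · P_{32}.
From π_1 · 9/10 = π_2 · 1/5: π_2/π_1 = (9/10)/(1/5) = 9/2.
From π_2 · 1/9 = π_3 · 3/7: π_3/π_2 = (1/9)/(3/7) = 7/27.
Take π_1 proportional to 1; then unnormalized π = (1, 9/2, 7/6). Normalize by dividing by the sum 20/3:
  π = (3/20, 27/40, 7/40).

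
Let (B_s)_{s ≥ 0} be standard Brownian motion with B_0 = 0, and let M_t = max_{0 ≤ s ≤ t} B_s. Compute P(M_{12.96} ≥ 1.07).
P(M_{12.96} ≥ 1.07) = 2·P(B_{12.96} ≥ 1.07) = 2(1 − Φ(1.07/√12.96)) ≈ 0.7663

By the reflection principle for Brownian motion, P(M_t ≥ a) = 2 · P(B_t ≥ a) for a ≥ 0. Since B_t ~ N(0, t), P(B_t ≥ 1.07) = 1 − Φ(1.07/√t) = 1 − Φ(1.07/√12.96) = 1 − Φ(0.2972). So
  P(M_{12.96} ≥ 1.07) = 2(1 − Φ(0.2972)) ≈ 0.7663.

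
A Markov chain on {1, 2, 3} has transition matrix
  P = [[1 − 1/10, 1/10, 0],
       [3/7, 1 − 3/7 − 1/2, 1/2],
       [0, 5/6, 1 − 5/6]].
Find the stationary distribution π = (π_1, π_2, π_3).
π = (75/103, 35/206, 21/206)

This is a birth-death chain on three states, which satisfies detailed balance: π_1 · P_{12} = π_2 · P_{21} and π_2 · P_{23} = π_3 · P_{32}.
From π_1 · 1/10 = π_2 · 3/7: π_2/π_1 = (1/10)/(3/7) = 7/30.
From π_2 · 1/2 = π_3 · 5/6: π_3/π_2 = (1/2)/(5/6) = 3/5.
Take π_1 proportional to 1; then unnormalized π = (1, 7/30, 7/50). Normalize by dividing by the sum 103/75:
  π = (75/103, 35/206, 21/206).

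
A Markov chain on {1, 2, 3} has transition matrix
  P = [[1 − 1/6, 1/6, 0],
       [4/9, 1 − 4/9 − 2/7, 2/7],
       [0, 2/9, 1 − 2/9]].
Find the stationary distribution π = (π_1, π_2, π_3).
π = (7/13, 21/104, 27/104)

This is a birth-death chain on three states, which satisfies detailed balance: π_1 · P_{12} = π_2 · P_{21} and π_2 · P_{23} = π_3 · P_{32}.
From π_1 · 1/6 = π_2 · 4/9: π_2/π_1 = (1/6)/(4/9) = 3/8.
From π_2 · 2/7 = π_3 · 2/9: π_3/π_2 = (2/7)/(2/9) = 9/7.
Take π_1 proportional to 1; then unnormalized π = (1, 3/8, 27/56). Normalize by dividing by the sum 13/7:
  π = (7/13, 21/104, 27/104).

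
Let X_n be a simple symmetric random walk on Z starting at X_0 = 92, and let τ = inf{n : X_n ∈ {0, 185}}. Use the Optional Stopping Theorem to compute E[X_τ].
E[X_τ] = 92

X_n is a martingale and τ is a bounded-mean stopping time (indeed τ is finite a.s. with bounded expectation since the walk is in a bounded region). By the OST, E[X_τ] = E[X_0] = 92. Equivalently: E[X_τ] = 185 · P(hit 185 first) + 0 · P(hit 0 first) = 185 · (92/185) = 92.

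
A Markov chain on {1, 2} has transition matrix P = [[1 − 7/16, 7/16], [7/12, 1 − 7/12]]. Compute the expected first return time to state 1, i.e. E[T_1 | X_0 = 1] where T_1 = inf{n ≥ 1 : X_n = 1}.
E[T_1 | X_0 = 1] = 1/π_1 = 7/4

For an irreducible recurrent Markov chain with stationary distribution π, E[T_i | X_0 = i] = 1/π_i (Kac's formula). Here π_1 = (7/12)/(7/16 + 7/12) = (7/12)/(49/48) = 4/7, so E[T_1 | X_0 = 1] = 1/π_1 = (7/16 + 7/12)/(7/12) = (49/48)/(7/12) = 7/4.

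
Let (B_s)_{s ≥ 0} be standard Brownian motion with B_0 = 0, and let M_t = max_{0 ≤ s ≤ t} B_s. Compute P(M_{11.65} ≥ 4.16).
P(M_{11.65} ≥ 4.16) = 2·P(B_{11.65} ≥ 4.16) = 2(1 − Φ(4.16/√11.65)) ≈ 0.2229

By the reflection principle for Brownian motion, P(M_t ≥ a) = 2 · P(B_t ≥ a) for a ≥ 0. Since B_t ~ N(0, t), P(B_t ≥ 4.16) = 1 − Φ(4.16/√t) = 1 − Φ(4.16/√11.65) = 1 − Φ(1.2188). So
  P(M_{11.65} ≥ 4.16) = 2(1 − Φ(1.2188)) ≈ 0.2229.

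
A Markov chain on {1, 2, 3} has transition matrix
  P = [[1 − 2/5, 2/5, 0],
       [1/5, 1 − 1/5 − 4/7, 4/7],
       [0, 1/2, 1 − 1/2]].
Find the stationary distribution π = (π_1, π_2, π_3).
π = (7/37, 14/37, 16/37)

This is a birth-death chain on three states, which satisfies detailed balance: π_1 · P_{12} = π_2 · P_{21} and π_2 · P_{23} = π_3 · P_{32}.
From π_1 · 2/5 = π_2 · 1/5: π_2/π_1 = (2/5)/(1/5) = 2.
From π_2 · 4/7 = π_3 · 1/2: π_3/π_2 = (4/7)/(1/2) = 8/7.
Take π_1 proportional to 1; then unnormalized π = (1, 2, 16/7). Normalize by dividing by the sum 37/7:
  π = (7/37, 14/37, 16/37).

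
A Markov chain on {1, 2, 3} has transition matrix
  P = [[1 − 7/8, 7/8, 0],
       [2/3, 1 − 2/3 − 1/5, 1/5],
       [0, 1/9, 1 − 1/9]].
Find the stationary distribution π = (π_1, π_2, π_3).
π = (40/187, 105/374, 189/374)

This is a birth-death chain on three states, which satisfies detailed balance: π_1 · P_{12} = π_2 · P_{21} and π_2 · P_{23} = π_3 · P_{32}.
From π_1 · 7/8 = π_2 · 2/3: π_2/π_1 = (7/8)/(2/3) = 21/16.
From π_2 · 1/5 = π_3 · 1/9: π_3/π_2 = (1/5)/(1/9) = 9/5.
Take π_1 proportional to 1; then unnormalized π = (1, 21/16, 189/80). Normalize by dividing by the sum 187/40:
  π = (40/187, 105/374, 189/374).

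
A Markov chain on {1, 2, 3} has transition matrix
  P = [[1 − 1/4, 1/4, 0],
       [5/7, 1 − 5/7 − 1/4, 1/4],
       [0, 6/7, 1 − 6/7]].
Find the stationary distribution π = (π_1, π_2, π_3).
π = (480/697, 168/697, 49/697)

This is a birth-death chain on three states, which satisfies detailed balance: π_1 · P_{12} = π_2 · P_{21} and π_2 · P_{23} = π_3 · P_{32}.
From π_1 · 1/4 = π_2 · 5/7: π_2/π_1 = (1/4)/(5/7) = 7/20.
From π_2 · 1/4 = π_3 · 6/7: π_3/π_2 = (1/4)/(6/7) = 7/24.
Take π_1 proportional to 1; then unnormalized π = (1, 7/20, 49/480). Normalize by dividing by the sum 697/480:
  π = (480/697, 168/697, 49/697).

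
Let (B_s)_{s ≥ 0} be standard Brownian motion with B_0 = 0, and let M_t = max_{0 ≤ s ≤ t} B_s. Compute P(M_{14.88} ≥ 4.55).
P(M_{14.88} ≥ 4.55) = 2·P(B_{14.88} ≥ 4.55) = 2(1 − Φ(4.55/√14.88)) ≈ 0.2382

By the reflection principle for Brownian motion, P(M_t ≥ a) = 2 · P(B_t ≥ a) for a ≥ 0. Since B_t ~ N(0, t), P(B_t ≥ 4.55) = 1 − Φ(4.55/√t) = 1 − Φ(4.55/√14.88) = 1 − Φ(1.1795). So
  P(M_{14.88} ≥ 4.55) = 2(1 − Φ(1.1795)) ≈ 0.2382.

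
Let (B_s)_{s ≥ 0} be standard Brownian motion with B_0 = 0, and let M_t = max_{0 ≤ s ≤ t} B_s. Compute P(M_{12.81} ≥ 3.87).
P(M_{12.81} ≥ 3.87) = 2·P(B_{12.81} ≥ 3.87) = 2(1 − Φ(3.87/√12.81)) ≈ 0.2796

By the reflection principle for Brownian motion, P(M_t ≥ a) = 2 · P(B_t ≥ a) for a ≥ 0. Since B_t ~ N(0, t), P(B_t ≥ 3.87) = 1 − Φ(3.87/√t) = 1 − Φ(3.87/√12.81) = 1 − Φ(1.0813). So
  P(M_{12.81} ≥ 3.87) = 2(1 − Φ(1.0813)) ≈ 0.2796.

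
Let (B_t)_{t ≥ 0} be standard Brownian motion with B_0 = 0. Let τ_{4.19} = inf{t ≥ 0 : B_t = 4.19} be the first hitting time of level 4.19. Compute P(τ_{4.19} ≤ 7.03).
P(τ_{4.19} ≤ 7.03) = 2(1 − Φ(4.19/√7.03)) = 2(1 − Φ(1.5803)) ≈ 0.1140

By the reflection principle for standard BM, P(τ_b ≤ t) = 2 · P(B_t ≥ b). Since B_t ~ N(0, t), P(B_t ≥ 4.19) = 1 − Φ(4.19/√t) = 1 − Φ(4.19/√7.03) = 1 − Φ(1.5803) ≈ 0.05702. Doubling: P(τ_{4.19} ≤ 7.03) ≈ 2 · 0.05702 = 0.11404 ≈ 0.1140.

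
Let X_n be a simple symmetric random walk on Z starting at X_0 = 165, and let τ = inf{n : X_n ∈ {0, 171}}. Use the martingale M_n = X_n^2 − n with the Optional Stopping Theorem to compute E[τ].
E[τ] = 990

M_n = X_n^2 − n is a martingale (since E[X_{n+1}^2 | F_n] = X_n^2 + 1). By OST (τ has finite mean in a bounded region), E[M_τ] = E[M_0] = X_0^2 − 0 = 165^2 = 27225. Also E[M_τ] = E[X_τ^2] − E[τ]. The walk exits at 0 or 171, with P(hit 171 first) = 165/171, so E[X_τ^2] = 171^2 · 165/171 + 0 = 28215. Thus E[τ] = E[X_τ^2] − E[M_τ] = 28215 − 27225 = 990 = 165(171 − 165) = 990.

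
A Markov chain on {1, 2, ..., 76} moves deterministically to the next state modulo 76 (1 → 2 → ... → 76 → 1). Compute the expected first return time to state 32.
E[T_32 | X_0 = 32] = 76

The chain cycles deterministically, so starting at state 32 it returns in exactly 76 steps. Equivalently, the stationary distribution is uniform π_j = 1/76 for every state j, so by Kac's formula E[T_32] = 1/π_32 = 76.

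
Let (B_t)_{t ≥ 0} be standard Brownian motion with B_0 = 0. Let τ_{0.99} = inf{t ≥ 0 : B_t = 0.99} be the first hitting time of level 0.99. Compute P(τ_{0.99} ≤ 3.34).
P(τ_{0.99} ≤ 3.34) = 2(1 − Φ(0.99/√3.34)) = 2(1 − Φ(0.5417)) ≈ 0.5880

By the reflection principle for standard BM, P(τ_b ≤ t) = 2 · P(B_t ≥ b). Since B_t ~ N(0, t), P(B_t ≥ 0.99) = 1 − Φ(0.99/√t) = 1 − Φ(0.99/√3.34) = 1 − Φ(0.5417) ≈ 0.29401. Doubling: P(τ_{0.99} ≤ 3.34) ≈ 2 · 0.29401 = 0.58802 ≈ 0.5880.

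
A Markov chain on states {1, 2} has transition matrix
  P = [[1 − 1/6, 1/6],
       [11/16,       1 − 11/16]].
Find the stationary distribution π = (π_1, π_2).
π_1 = 33/41, π_2 = 8/41

Solve πP = π with π_1 + π_2 = 1. From πP = π: π_1 · (1 − 1/6) + π_2 · 11/16 = π_1 ⇒ π_2 · 11/16 = π_1 · 1/6 ⇒ π_2/π_1 = (1/6)/(11/16) = 8/33. Together with π_1 + π_2 = 1:
  π_1 = (11/16)/(1/6 + 11/16) = (11/16)/(41/48) = 33/41,
  π_2 = (1/6)/(1/6 + 11/16) = (1/6)/(41/48) = 8/41.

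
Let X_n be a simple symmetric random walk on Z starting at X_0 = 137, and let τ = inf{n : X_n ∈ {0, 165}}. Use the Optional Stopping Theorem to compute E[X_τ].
E[X_τ] = 137

X_n is a martingale and τ is a bounded-mean stopping time (indeed τ is finite a.s. with bounded expectation since the walk is in a bounded region). By the OST, E[X_τ] = E[X_0] = 137. Equivalently: E[X_τ] = 165 · P(hit 165 first) + 0 · P(hit 0 first) = 165 · (137/165) = 137.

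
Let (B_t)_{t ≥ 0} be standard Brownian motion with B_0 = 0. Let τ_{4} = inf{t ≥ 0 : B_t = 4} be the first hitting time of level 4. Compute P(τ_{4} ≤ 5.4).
P(τ_{4} ≤ 5.4) = 2(1 − Φ(4/√5.4)) = 2(1 − Φ(1.7213)) ≈ 0.0852

By the reflection principle for standard BM, P(τ_b ≤ t) = 2 · P(B_t ≥ b). Since B_t ~ N(0, t), P(B_t ≥ 4) = 1 − Φ(4/√t) = 1 − Φ(4/√5.4) = 1 − Φ(1.7213) ≈ 0.04260. Doubling: P(τ_{4} ≤ 5.4) ≈ 2 · 0.04260 = 0.08520 ≈ 0.0852.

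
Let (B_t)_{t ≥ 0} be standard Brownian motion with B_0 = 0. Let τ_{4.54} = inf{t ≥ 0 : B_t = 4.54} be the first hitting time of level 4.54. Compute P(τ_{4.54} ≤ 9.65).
P(τ_{4.54} ≤ 9.65) = 2(1 − Φ(4.54/√9.65)) = 2(1 − Φ(1.4615)) ≈ 0.1439

By the reflection principle for standard BM, P(τ_b ≤ t) = 2 · P(B_t ≥ b). Since B_t ~ N(0, t), P(B_t ≥ 4.54) = 1 − Φ(4.54/√t) = 1 − Φ(4.54/√9.65) = 1 − Φ(1.4615) ≈ 0.07194. Doubling: P(τ_{4.54} ≤ 9.65) ≈ 2 · 0.07194 = 0.14388 ≈ 0.1439.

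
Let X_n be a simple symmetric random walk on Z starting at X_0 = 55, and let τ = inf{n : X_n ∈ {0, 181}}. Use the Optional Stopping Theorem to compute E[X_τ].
E[X_τ] = 55

X_n is a martingale and τ is a bounded-mean stopping time (indeed τ is finite a.s. with bounded expectation since the walk is in a bounded region). By the OST, E[X_τ] = E[X_0] = 55. Equivalently: E[X_τ] = 181 · P(hit 181 first) + 0 · P(hit 0 first) = 181 · (55/181) = 55.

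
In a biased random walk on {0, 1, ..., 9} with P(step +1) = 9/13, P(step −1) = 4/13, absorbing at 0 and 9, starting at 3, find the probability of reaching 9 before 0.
P(hit 9 before 0) = (1 − (4/9)^3) / (1 − (4/9)^9) = 531441/582193

Let u_k denote P(reach 9 before 0 | start at k). Boundary: u_0 = 0, u_9 = 1. Recurrence: u_k = 9/13·u_{k+1} + 4/13·u_{k-1} for 1 ≤ k ≤ 8. Try u_k = A + B·r^k with r = q/p = (4/13)/(9/13) = 4/9. Substitution satisfies the recurrence; boundary conditions give:
  u_k = (1 − r^k) / (1 − r^N) = (1 − (4/9)^3) / (1 − (4/9)^9) = 531441/582193.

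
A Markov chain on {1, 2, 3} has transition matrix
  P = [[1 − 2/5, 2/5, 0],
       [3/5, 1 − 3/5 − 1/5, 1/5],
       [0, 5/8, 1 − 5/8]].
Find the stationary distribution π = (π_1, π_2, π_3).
π = (25/47, 50/141, 16/141)

This is a birth-death chain on three states, which satisfies detailed balance: π_1 · P_{12} = π_2 · P_{21} and π_2 · P_{23} = π_3 · P_{32}.
From π_1 · 2/5 = π_2 · 3/5: π_2/π_1 = (2/5)/(3/5) = 2/3.
From π_2 · 1/5 = π_3 · 5/8: π_3/π_2 = (1/5)/(5/8) = 8/25.
Take π_1 proportional to 1; then unnormalized π = (1, 2/3, 16/75). Normalize by dividing by the sum 47/25:
  π = (25/47, 50/141, 16/141).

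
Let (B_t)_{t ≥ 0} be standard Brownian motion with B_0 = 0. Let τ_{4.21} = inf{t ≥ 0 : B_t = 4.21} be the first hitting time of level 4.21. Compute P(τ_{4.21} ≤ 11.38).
P(τ_{4.21} ≤ 11.38) = 2(1 − Φ(4.21/√11.38)) = 2(1 − Φ(1.2480)) ≈ 0.2120

By the reflection principle for standard BM, P(τ_b ≤ t) = 2 · P(B_t ≥ b). Since B_t ~ N(0, t), P(B_t ≥ 4.21) = 1 − Φ(4.21/√t) = 1 − Φ(4.21/√11.38) = 1 − Φ(1.2480) ≈ 0.10602. Doubling: P(τ_{4.21} ≤ 11.38) ≈ 2 · 0.10602 = 0.21204 ≈ 0.2120.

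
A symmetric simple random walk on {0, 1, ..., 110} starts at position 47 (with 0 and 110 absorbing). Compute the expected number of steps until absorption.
E[τ | X_0 = 47] = 2961

Let v_k = E[τ | X_0 = k]. Boundary: v_0 = v_110 = 0. Recurrence: v_k = 1 + (v_{k-1} + v_{k+1})/2 for 1 ≤ k ≤ 109. The particular solution to v_k − (v_{k-1} + v_{k+1})/2 = 1 is v_k = −k^2. Adding homogeneous solution A + B k and matching boundaries gives v_k = k (110 − k). Substituting k = 47: v_47 = 47 · 63 = 2961.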